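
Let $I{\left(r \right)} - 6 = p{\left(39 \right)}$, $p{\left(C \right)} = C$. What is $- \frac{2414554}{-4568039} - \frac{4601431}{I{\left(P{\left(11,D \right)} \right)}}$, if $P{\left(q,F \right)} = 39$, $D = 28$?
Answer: $- \frac{21019407608879}{205561755} \approx -1.0225 \cdot 10^{5}$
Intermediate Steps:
$I{\left(r \right)} = 45$ ($I{\left(r \right)} = 6 + 39 = 45$)
$- \frac{2414554}{-4568039} - \frac{4601431}{I{\left(P{\left(11,D \right)} \right)}} = - \frac{2414554}{-4568039} - \frac{4601431}{45} = \left(-2414554\right) \left(- \frac{1}{4568039}\right) - \frac{4601431}{45} = \frac{2414554}{4568039} - \frac{4601431}{45} = - \frac{21019407608879}{205561755}$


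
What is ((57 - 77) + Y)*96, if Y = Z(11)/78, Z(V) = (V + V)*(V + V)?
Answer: -17216/13 ≈ -1324.3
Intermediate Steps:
Z(V) = 4*V² (Z(V) = (2*V)*(2*V) = 4*V²)
Y = 242/39 (Y = (4*11²)/78 = (4*121)*(1/78) = 484*(1/78) = 242/39 ≈ 6.2051)
((57 - 77) + Y)*96 = ((57 - 77) + 242/39)*96 = (-20 + 242/39)*96 = -538/39*96 = -17216/13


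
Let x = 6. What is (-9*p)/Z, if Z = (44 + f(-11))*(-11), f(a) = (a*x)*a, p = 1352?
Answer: 6084/4235 ≈ 1.4366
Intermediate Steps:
f(a) = 6*a² (f(a) = (a*6)*a = (6*a)*a = 6*a²)
Z = -8470 (Z = (44 + 6*(-11)²)*(-11) = (44 + 6*121)*(-11) = (44 + 726)*(-11) = 770*(-11) = -8470)
(-9*p)/Z = -9*1352/(-8470) = -12168*(-1/8470) = 6084/4235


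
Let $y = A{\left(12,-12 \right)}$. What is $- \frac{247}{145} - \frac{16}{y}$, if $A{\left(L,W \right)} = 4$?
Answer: $- \frac{827}{145} \approx -5.7034$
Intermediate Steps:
$y = 4$
$- \frac{247}{145} - \frac{16}{y} = - \frac{247}{145} - \frac{16}{4} = \left(-247\right) \frac{1}{145} - 4 = - \frac{247}{145} - 4 = - \frac{827}{145}$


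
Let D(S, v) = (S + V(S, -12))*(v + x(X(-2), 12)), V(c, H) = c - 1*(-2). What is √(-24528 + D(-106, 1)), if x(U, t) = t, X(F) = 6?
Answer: I*√27258 ≈ 165.1*I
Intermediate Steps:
V(c, H) = 2 + c (V(c, H) = c + 2 = 2 + c)
D(S, v) = (2 + 2*S)*(12 + v) (D(S, v) = (S + (2 + S))*(v + 12) = (2 + 2*S)*(12 + v))
√(-24528 + D(-106, 1)) = √(-24528 + (24 + 2*1 + 24*(-106) + 2*(-106)*1)) = √(-24528 + (24 + 2 - 2544 - 212)) = √(-24528 - 2730) = √(-27258) = I*√27258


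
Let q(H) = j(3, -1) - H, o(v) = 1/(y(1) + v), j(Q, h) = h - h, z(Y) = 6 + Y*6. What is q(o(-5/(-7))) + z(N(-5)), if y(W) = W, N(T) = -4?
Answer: -223/12 ≈ -18.583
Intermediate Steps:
z(Y) = 6 + 6*Y
j(Q, h) = 0
o(v) = 1/(1 + v)
q(H) = -H (q(H) = 0 - H = -H)
q(o(-5/(-7))) + z(N(-5)) = -1/(1 - 5/(-7)) + (6 + 6*(-4)) = -1/(1 - 5*(-⅐)) + (6 - 24) = -1/(1 + 5/7) - 18 = -1/12/7 - 18 = -1*7/12 - 18 = -7/12 - 18 = -223/12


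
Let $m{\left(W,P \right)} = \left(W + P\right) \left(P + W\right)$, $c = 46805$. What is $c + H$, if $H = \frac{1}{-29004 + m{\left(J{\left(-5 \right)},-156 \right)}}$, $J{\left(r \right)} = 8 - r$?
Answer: $\frac{400416774}{8555} \approx 46805.0$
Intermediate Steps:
$m{\left(W,P \right)} = \left(P + W\right)^{2}$ ($m{\left(W,P \right)} = \left(P + W\right) \left(P + W\right) = \left(P + W\right)^{2}$)
$H = - \frac{1}{8555}$ ($H = \frac{1}{-29004 + \left(-156 + \left(8 - -5\right)\right)^{2}} = \frac{1}{-29004 + \left(-156 + \left(8 + 5\right)\right)^{2}} = \frac{1}{-29004 + \left(-156 + 13\right)^{2}} = \frac{1}{-29004 + \left(-143\right)^{2}} = \frac{1}{-29004 + 20449} = \frac{1}{-8555} = - \frac{1}{8555} \approx -0.00011689$)
$c + H = 46805 - \frac{1}{8555} = \frac{400416774}{8555}$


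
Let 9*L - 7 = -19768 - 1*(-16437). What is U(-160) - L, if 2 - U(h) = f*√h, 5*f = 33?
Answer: 1114/3 - 132*I*√10/5 ≈ 371.33 - 83.484*I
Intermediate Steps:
f = 33/5 (f = (⅕)*33 = 33/5 ≈ 6.6000)
L = -1108/3 (L = 7/9 + (-19768 - 1*(-16437))/9 = 7/9 + (-19768 + 16437)/9 = 7/9 + (⅑)*(-3331) = 7/9 - 3331/9 = -1108/3 ≈ -369.33)
U(h) = 2 - 33*√h/5
U(-160) - L = (2 - 132*I*√10/5) - 1*(-1108/3) = (2 - 132*I*√10/5) + 1108/3 = 1114/3 - 132*I*√10/5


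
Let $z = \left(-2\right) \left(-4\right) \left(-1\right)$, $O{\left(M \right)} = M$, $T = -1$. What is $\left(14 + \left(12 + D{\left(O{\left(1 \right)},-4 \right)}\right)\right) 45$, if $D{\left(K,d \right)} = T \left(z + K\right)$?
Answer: $1485$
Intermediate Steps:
$z = -8$ ($z = 8 \left(-1\right) = -8$)
$D{\left(K,d \right)} = 8 - K$ ($D{\left(K,d \right)} = - (-8 + K) = 8 - K$)
$\left(14 + \left(12 + D{\left(O{\left(1 \right)},-4 \right)}\right)\right) 45 = \left(14 + \left(12 + \left(8 - 1\right)\right)\right) 45 = \left(14 + \left(12 + 7\right)\right) 45 = \left(14 + 19\right) 45 = 33 \cdot 45 = 1485$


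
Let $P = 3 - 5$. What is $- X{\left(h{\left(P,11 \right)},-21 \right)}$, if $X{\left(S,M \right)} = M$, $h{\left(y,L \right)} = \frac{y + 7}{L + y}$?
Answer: $21$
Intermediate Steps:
$P = -2$ ($P = 3 - 5 = -2$)
$h{\left(y,L \right)} = \frac{7 + y}{L + y}$
$- X{\left(h{\left(P,11 \right)},-21 \right)} = \left(-1\right) \left(-21\right) = 21$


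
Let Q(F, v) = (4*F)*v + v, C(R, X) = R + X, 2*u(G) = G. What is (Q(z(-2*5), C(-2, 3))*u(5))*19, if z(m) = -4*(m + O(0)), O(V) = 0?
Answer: 15295/2 ≈ 7647.5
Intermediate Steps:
z(m) = -4*m (z(m) = -4*(m + 0) = -4*m)
u(G) = G/2
Q(F, v) = v + 4*F*v (Q(F, v) = 4*F*v + v = v + 4*F*v)
(Q(z(-2*5), C(-2, 3))*u(5))*19 = (((-2 + 3)*(1 + 4*(-(-8)*5)))*((1/2)*5))*19 = ((1*(1 + 4*(-4*(-10))))*(5/2))*19 = ((1*(1 + 4*40))*(5/2))*19 = ((1*(1 + 160))*(5/2))*19 = ((1*161)*(5/2))*19 = (161*(5/2))*19 = (805/2)*19 = 15295/2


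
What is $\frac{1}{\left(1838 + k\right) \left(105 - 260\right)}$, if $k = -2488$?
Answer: $\frac{1}{100750} \approx 9.9256 \cdot 10^{-6}$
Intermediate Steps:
$\frac{1}{\left(1838 + k\right) \left(105 - 260\right)} = \frac{1}{\left(1838 - 2488\right) \left(105 - 260\right)} = \frac{1}{\left(-650\right) \left(-155\right)} = \frac{1}{100750}$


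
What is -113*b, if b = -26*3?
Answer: 8814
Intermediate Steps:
b = -78
-113*b = -113*(-78) = 8814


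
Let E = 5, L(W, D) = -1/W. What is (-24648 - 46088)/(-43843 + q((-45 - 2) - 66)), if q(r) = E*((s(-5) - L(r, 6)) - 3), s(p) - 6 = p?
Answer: 3996584/2477697 ≈ 1.6130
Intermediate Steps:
s(p) = 6 + p
q(r) = -10 + 5/r (q(r) = 5*(((6 - 5) - (-1)/r) - 3) = 5*((1 + 1/r) - 3) = 5*(-2 + 1/r) = -10 + 5/r)
(-24648 - 46088)/(-43843 + q((-45 - 2) - 66)) = (-24648 - 46088)/(-43843 + (-10 + 5/((-45 - 2) - 66))) = -70736/(-43843 + (-10 + 5/(-47 - 66))) = -70736/(-43843 + (-10 + 5/(-113))) = -70736/(-43843 + (-10 + 5*(-1/113))) = -70736/(-43843 + (-10 - 5/113)) = -70736/(-43843 - 1135/113) = -70736/(-4955394/113) = -70736*(-113/4955394) = 3996584/2477697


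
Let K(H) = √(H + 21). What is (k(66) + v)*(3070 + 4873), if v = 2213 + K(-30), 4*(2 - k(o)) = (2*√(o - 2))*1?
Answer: 17561973 + 23829*I ≈ 1.7562e+7 + 23829.0*I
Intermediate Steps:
K(H) = √(21 + H)
k(o) = 2 - √(-2 + o)/2 (k(o) = 2 - 2*√(o - 2)/4 = 2 - 2*√(-2 + o)/4 = 2 - √(-2 + o)/2)
v = 2213 + 3*I (v = 2213 + √(21 - 30) = 2213 + √(-9) = 2213 + 3*I ≈ 2213.0 + 3.0*I)
(k(66) + v)*(3070 + 4873) = ((2 - √(-2 + 66)/2) + (2213 + 3*I))*(3070 + 4873) = ((2 - √64/2) + (2213 + 3*I))*7943 = ((2 - ½*8) + (2213 + 3*I))*7943 = ((2 - 4) + (2213 + 3*I))*7943 = (-2 + (2213 + 3*I))*7943 = (2211 + 3*I)*7943 = 17561973 + 23829*I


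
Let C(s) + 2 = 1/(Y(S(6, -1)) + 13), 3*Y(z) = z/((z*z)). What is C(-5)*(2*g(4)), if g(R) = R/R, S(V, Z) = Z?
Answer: -73/19 ≈ -3.8421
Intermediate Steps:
Y(z) = 1/(3*z) (Y(z) = (z/((z*z)))/3 = (z/(z²))/3 = (z/z²)/3 = 1/(3*z))
g(R) = 1
C(s) = -73/38 (C(s) = -2 + 1/((⅓)/(-1) + 13) = -2 + 1/((⅓)*(-1) + 13) = -2 + 1/(-⅓ + 13) = -2 + 1/(38/3) = -2 + 3/38 = -73/38)
C(-5)*(2*g(4)) = -73/19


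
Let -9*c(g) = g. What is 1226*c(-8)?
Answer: 9808/9 ≈ 1089.8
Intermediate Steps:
c(g) = -g/9
1226*c(-8) = 1226*(-1/9*(-8)) = 1226*(8/9) = 9808/9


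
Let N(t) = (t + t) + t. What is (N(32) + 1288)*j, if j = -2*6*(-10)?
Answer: 166080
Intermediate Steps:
j = 120 (j = -12*(-10) = 120)
N(t) = 3*t (N(t) = 2*t + t = 3*t)
(N(32) + 1288)*j = (3*32 + 1288)*120 = (96 + 1288)*120 = 1384*120 = 166080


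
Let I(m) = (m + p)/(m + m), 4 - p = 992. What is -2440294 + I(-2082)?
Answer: -5080690573/2082 ≈ -2.4403e+6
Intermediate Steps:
p = -988 (p = 4 - 1*992 = 4 - 992 = -988)
I(m) = (-988 + m)/(2*m) (I(m) = (m - 988)/(m + m) = (-988 + m)/((2*m)) = (-988 + m)*(1/(2*m)) = (-988 + m)/(2*m))
-2440294 + I(-2082) = -2440294 + (½)*(-988 - 2082)/(-2082) = -2440294 + (½)*(-1/2082)*(-3070) = -2440294 + 1535/2082 = -5080690573/2082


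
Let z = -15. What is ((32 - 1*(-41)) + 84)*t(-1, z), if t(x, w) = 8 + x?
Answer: 1099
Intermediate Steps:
((32 - 1*(-41)) + 84)*t(-1, z) = ((32 - 1*(-41)) + 84)*(8 - 1) = ((32 + 41) + 84)*7 = (73 + 84)*7 = 157*7 = 1099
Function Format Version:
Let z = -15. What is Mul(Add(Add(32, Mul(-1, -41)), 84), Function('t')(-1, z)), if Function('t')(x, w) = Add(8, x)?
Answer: 1099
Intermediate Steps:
Mul(Add(Add(32, Mul(-1, -41)), 84), Function('t')(-1, z)) = Mul(Add(Add(32, Mul(-1, -41)), 84), Add(8, -1)) = Mul(Add(Add(32, 41), 84), 7) = Mul(Add(73, 84), 7) = Mul(157, 7) = 1099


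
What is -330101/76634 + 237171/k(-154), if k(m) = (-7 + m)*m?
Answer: 227064505/43183259 ≈ 5.2582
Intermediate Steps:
k(m) = m*(-7 + m)
-330101/76634 + 237171/k(-154) = -330101/76634 + 237171/((-154*(-7 - 154))) = -330101*1/76634 + 237171/((-154*(-161))) = -330101/76634 + 237171/24794 = -330101/76634 + 237171*(1/24794) = -330101/76634 + 21561/2254 = 227064505/43183259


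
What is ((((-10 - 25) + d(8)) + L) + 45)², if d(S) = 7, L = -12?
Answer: 25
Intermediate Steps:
((((-10 - 25) + d(8)) + L) + 45)² = ((((-10 - 25) + 7) - 12) + 45)² = (((-35 + 7) - 12) + 45)² = ((-28 - 12) + 45)² = (-40 + 45)² = 5² = 25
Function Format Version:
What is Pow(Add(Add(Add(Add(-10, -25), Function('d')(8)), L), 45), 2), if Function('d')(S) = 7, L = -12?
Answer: 25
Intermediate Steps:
Pow(Add(Add(Add(Add(-10, -25), Function('d')(8)), L), 45), 2) = Pow(Add(Add(Add(Add(-10, -25), 7), -12), 45), 2) = Pow(Add(Add(Add(-35, 7), -12), 45), 2) = Pow(Add(Add(-28, -12), 45), 2) = Pow(Add(-40, 45), 2) = Pow(5, 2) = 25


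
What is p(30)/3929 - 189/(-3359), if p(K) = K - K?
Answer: 189/3359 ≈ 0.056267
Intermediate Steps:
p(K) = 0
p(30)/3929 - 189/(-3359) = 0/3929 - 189/(-3359) = 0*(1/3929) - 189*(-1/3359) = 0 + 189/3359 = 189/3359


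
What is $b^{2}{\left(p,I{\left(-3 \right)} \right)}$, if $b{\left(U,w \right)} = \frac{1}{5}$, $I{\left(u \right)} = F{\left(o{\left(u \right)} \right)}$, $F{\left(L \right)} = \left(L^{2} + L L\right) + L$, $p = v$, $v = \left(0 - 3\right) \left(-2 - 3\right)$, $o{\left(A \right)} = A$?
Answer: $\frac{1}{25} \approx 0.04$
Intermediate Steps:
$v = 15$ ($v = \left(-3\right) \left(-5\right) = 15$)
$p = 15$
$F{\left(L \right)} = L + 2 L^{2}$ ($F{\left(L \right)} = \left(L^{2} + L^{2}\right) + L = 2 L^{2} + L = L + 2 L^{2}$)
$I{\left(u \right)} = u \left(1 + 2 u\right)$
$b{\left(U,w \right)} = \frac{1}{5}$
$b^{2}{\left(p,I{\left(-3 \right)} \right)} = \left(\frac{1}{5}\right)^{2} = \frac{1}{25}$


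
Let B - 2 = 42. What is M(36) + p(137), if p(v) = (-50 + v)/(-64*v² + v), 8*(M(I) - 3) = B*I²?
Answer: 8564894262/1201079 ≈ 7131.0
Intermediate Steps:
B = 44 (B = 2 + 42 = 44)
M(I) = 3 + 11*I²/2 (M(I) = 3 + (44*I²)/8 = 3 + 11*I²/2)
p(v) = (-50 + v)/(v - 64*v²)
M(36) + p(137) = (3 + (11/2)*36²) + (50 - 1*137)/(137*(-1 + 64*137)) = (3 + (11/2)*1296) + (50 - 137)/(137*(-1 + 8768)) = (3 + 7128) + (1/137)*(-87)/8767 = 7131 + (1/137)*(1/8767)*(-87) = 7131 - 87/1201079 = 8564894262/1201079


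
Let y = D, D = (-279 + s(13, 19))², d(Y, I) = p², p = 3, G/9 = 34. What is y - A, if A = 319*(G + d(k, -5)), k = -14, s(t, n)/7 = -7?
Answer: 7099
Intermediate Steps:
G = 306 (G = 9*34 = 306)
s(t, n) = -49 (s(t, n) = 7*(-7) = -49)
d(Y, I) = 9 (d(Y, I) = 3² = 9)
A = 100485 (A = 319*(306 + 9) = 319*315 = 100485)
D = 107584 (D = (-279 - 49)² = (-328)² = 107584)
y = 107584
y - A = 107584 - 1*100485 = 107584 - 100485 = 7099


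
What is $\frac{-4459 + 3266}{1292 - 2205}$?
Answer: $\frac{1193}{913} \approx 1.3067$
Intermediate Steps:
$\frac{-4459 + 3266}{1292 - 2205} = - \frac{1193}{-913} = \left(-1193\right) \left(- \frac{1}{913}\right) = \frac{1193}{913}$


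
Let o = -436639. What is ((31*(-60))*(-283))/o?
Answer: -526380/436639 ≈ -1.2055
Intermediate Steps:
((31*(-60))*(-283))/o = ((31*(-60))*(-283))/(-436639) = -1860*(-283)*(-1/436639) = 526380*(-1/436639) = -526380/436639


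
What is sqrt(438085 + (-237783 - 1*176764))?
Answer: sqrt(23538) ≈ 153.42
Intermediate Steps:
sqrt(438085 + (-237783 - 1*176764)) = sqrt(438085 + (-237783 - 176764)) = sqrt(438085 - 414547) = sqrt(23538)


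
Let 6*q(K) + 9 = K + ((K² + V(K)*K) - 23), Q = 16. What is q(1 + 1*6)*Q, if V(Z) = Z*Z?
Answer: 2936/3 ≈ 978.67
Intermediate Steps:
V(Z) = Z²
q(K) = -16/3 + K/6 + K²/6 + K³/6 (q(K) = -3/2 + (K + ((K² + K²*K) - 23))/6 = -3/2 + (K + ((K² + K³) - 23))/6 = -3/2 + (K + (-23 + K² + K³))/6 = -3/2 + (-23 + K + K² + K³)/6 = -3/2 + (-23/6 + K/6 + K²/6 + K³/6) = -16/3 + K/6 + K²/6 + K³/6)
q(1 + 1*6)*Q = (-16/3 + (1 + 1*6)/6 + (1 + 1*6)²/6 + (1 + 1*6)³/6)*16 = (-16/3 + (1 + 6)/6 + (1 + 6)²/6 + (1 + 6)³/6)*16 = (-16/3 + (⅙)*7 + (⅙)*7² + (⅙)*7³)*16 = (-16/3 + 7/6 + (⅙)*49 + (⅙)*343)*16 = (-16/3 + 7/6 + 49/6 + 343/6)*16 = (367/6)*16 = 2936/3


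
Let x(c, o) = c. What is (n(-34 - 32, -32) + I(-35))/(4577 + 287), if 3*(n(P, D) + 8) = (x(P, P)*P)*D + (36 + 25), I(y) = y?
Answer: -1835/192 ≈ -9.5573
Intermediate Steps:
n(P, D) = 37/3 + D*P²/3 (n(P, D) = -8 + ((P*P)*D + (36 + 25))/3 = -8 + (P²*D + 61)/3 = -8 + (D*P² + 61)/3 = -8 + (61 + D*P²)/3 = -8 + (61/3 + D*P²/3) = 37/3 + D*P²/3)
(n(-34 - 32, -32) + I(-35))/(4577 + 287) = ((37/3 + (⅓)*(-32)*(-34 - 32)²) - 35)/(4577 + 287) = ((37/3 + (⅓)*(-32)*(-66)²) - 35)/4864 = ((37/3 + (⅓)*(-32)*4356) - 35)*(1/4864) = ((37/3 - 46464) - 35)*(1/4864) = (-139355/3 - 35)*(1/4864) = -139460/3*1/4864 = -1835/192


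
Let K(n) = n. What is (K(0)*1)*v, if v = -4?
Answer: 0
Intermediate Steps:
(K(0)*1)*v = (0*1)*(-4) = 0*(-4) = 0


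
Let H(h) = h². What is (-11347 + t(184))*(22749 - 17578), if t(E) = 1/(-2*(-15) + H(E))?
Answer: -1988272464411/33886 ≈ -5.8675e+7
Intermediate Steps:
t(E) = 1/(30 + E²) (t(E) = 1/(-2*(-15) + E²) = 1/(30 + E²))
(-11347 + t(184))*(22749 - 17578) = (-11347 + 1/(30 + 184²))*(22749 - 17578) = (-11347 + 1/(30 + 33856))*5171 = (-11347 + 1/33886)*5171 = -384504441/33886*5171 = -1988272464411/33886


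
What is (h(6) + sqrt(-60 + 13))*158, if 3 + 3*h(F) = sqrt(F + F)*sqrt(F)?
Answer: -158 + 316*sqrt(2) + 158*I*sqrt(47) ≈ 288.89 + 1083.2*I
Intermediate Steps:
h(F) = -1 + F*sqrt(2)/3 (h(F) = -1 + (sqrt(F + F)*sqrt(F))/3 = -1 + (sqrt(2*F)*sqrt(F))/3 = -1 + ((sqrt(2)*sqrt(F))*sqrt(F))/3 = -1 + (F*sqrt(2))/3 = -1 + F*sqrt(2)/3)
(h(6) + sqrt(-60 + 13))*158 = ((-1 + (1/3)*6*sqrt(2)) + sqrt(-60 + 13))*158 = ((-1 + 2*sqrt(2)) + sqrt(-47))*158 = ((-1 + 2*sqrt(2)) + I*sqrt(47))*158 = (-1 + 2*sqrt(2) + I*sqrt(47))*158 = -158 + 316*sqrt(2) + 158*I*sqrt(47)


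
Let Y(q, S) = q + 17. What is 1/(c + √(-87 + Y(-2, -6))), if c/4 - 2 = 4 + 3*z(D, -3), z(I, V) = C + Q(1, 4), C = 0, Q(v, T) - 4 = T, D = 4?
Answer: 5/603 - I*√2/2412 ≈ 0.0082919 - 0.00058632*I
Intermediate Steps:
Q(v, T) = 4 + T
Y(q, S) = 17 + q
z(I, V) = 8 (z(I, V) = 0 + (4 + 4) = 0 + 8 = 8)
c = 120 (c = 8 + 4*(4 + 3*8) = 8 + 4*(4 + 24) = 8 + 4*28 = 8 + 112 = 120)
1/(c + √(-87 + Y(-2, -6))) = 1/(120 + √(-87 + (17 - 2))) = 1/(120 + √(-87 + 15)) = 1/(120 + √(-72)) = 1/(120 + 6*I*√2)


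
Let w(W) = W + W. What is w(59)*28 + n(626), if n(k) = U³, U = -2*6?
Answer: 1576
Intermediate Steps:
U = -12
w(W) = 2*W
n(k) = -1728 (n(k) = (-12)³ = -1728)
w(59)*28 + n(626) = (2*59)*28 - 1728 = 118*28 - 1728 = 3304 - 1728 = 1576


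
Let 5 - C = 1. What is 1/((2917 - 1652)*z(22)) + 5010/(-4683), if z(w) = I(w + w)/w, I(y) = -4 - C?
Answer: -769761/718060 ≈ -1.0720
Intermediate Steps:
C = 4 (C = 5 - 1*1 = 5 - 1 = 4)
I(y) = -8 (I(y) = -4 - 1*4 = -4 - 4 = -8)
z(w) = -8/w
1/((2917 - 1652)*z(22)) + 5010/(-4683) = 1/((2917 - 1652)*((-8/22))) + 5010/(-4683) = 1/(1265*((-8*1/22))) + 5010*(-1/4683) = 1/(1265*(-4/11)) - 1670/1561 = (1/1265)*(-11/4) - 1670/1561 = -1/460 - 1670/1561 = -769761/718060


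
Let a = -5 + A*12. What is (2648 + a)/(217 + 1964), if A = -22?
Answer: 793/727 ≈ 1.0908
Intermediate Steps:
a = -269 (a = -5 - 22*12 = -5 - 264 = -269)
(2648 + a)/(217 + 1964) = (2648 - 269)/(217 + 1964) = 2379/2181 = 2379*(1/2181) = 793/727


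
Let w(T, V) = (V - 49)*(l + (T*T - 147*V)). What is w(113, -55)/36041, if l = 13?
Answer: -2170168/36041 ≈ -60.214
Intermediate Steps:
w(T, V) = (-49 + V)*(13 + T² - 147*V) (w(T, V) = (V - 49)*(13 + (T*T - 147*V)) = (-49 + V)*(13 + (T² - 147*V)) = (-49 + V)*(13 + T² - 147*V))
w(113, -55)/36041 = (-637 - 147*(-55)² - 49*113² + 7216*(-55) - 55*113²)/36041 = (-637 - 147*3025 - 49*12769 - 396880 - 55*12769)*(1/36041) = (-637 - 444675 - 625681 - 396880 - 702295)*(1/36041) = -2170168*1/36041 = -2170168/36041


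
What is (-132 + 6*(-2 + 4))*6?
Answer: -720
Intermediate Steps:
(-132 + 6*(-2 + 4))*6 = (-132 + 6*2)*6 = (-132 + 12)*6 = -120*6 = -720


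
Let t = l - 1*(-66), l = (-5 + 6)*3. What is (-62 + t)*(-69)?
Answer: -483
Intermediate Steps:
l = 3 (l = 1*3 = 3)
t = 69 (t = 3 - 1*(-66) = 3 + 66 = 69)
(-62 + t)*(-69) = (-62 + 69)*(-69) = 7*(-69) = -483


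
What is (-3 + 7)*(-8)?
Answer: -32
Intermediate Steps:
(-3 + 7)*(-8) = 4*(-8) = -32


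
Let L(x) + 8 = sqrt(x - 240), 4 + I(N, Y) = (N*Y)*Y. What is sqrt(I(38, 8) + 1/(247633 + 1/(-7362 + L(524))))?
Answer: sqrt(4431234054822 - 1202505850*sqrt(71))/sqrt(1825055209 - 495266*sqrt(71)) ≈ 49.275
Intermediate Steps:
I(N, Y) = -4 + N*Y**2 (I(N, Y) = -4 + (N*Y)*Y = -4 + N*Y**2)
L(x) = -8 + sqrt(-240 + x) (L(x) = -8 + sqrt(x - 240) = -8 + sqrt(-240 + x))
sqrt(I(38, 8) + 1/(247633 + 1/(-7362 + L(524)))) = sqrt((-4 + 38*8**2) + 1/(247633 + 1/(-7362 + (-8 + sqrt(-240 + 524))))) = sqrt((-4 + 38*64) + 1/(247633 + 1/(-7362 + (-8 + sqrt(284))))) = sqrt((-4 + 2432) + 1/(247633 + 1/(-7362 + (-8 + 2*sqrt(71))))) = sqrt(2428 + 1/(247633 + 1/(-7370 + 2*sqrt(71))))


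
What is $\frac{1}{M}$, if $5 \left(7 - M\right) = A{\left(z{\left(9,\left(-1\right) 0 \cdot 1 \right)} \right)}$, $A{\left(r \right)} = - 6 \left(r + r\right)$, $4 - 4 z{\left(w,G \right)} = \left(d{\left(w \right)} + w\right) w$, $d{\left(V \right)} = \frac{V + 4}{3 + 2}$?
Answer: $- \frac{25}{1331} \approx -0.018783$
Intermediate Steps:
$d{\left(V \right)} = \frac{4}{5} + \frac{V}{5}$ ($d{\left(V \right)} = \frac{4 + V}{5} = \left(4 + V\right) \frac{1}{5} = \frac{4}{5} + \frac{V}{5}$)
$z{\left(w,G \right)} = 1 - \frac{w \left(\frac{4}{5} + \frac{6 w}{5}\right)}{4}$ ($z{\left(w,G \right)} = 1 - \frac{\left(\left(\frac{4}{5} + \frac{w}{5}\right) + w\right) w}{4} = 1 - \frac{\left(\frac{4}{5} + \frac{6 w}{5}\right) w}{4} = 1 - \frac{w \left(\frac{4}{5} + \frac{6 w}{5}\right)}{4}$)
$A{\left(r \right)} = - 12 r$ ($A{\left(r \right)} = - 6 \cdot 2 r = - 12 r$)
$M = - \frac{1331}{25}$ ($M = 7 - \frac{\left(-12\right) \left(1 - \frac{3 \cdot 9^{2}}{10} - \frac{9}{5}\right)}{5} = 7 - \frac{\left(-12\right) \left(1 - \frac{243}{10} - \frac{9}{5}\right)}{5} = 7 - \frac{\left(-12\right) \left(- \frac{251}{10}\right)}{5} = 7 - \frac{1506}{25} = - \frac{1331}{25} \approx -53.24$)
$\frac{1}{M} = \frac{1}{- \frac{1331}{25}} = - \frac{25}{1331}$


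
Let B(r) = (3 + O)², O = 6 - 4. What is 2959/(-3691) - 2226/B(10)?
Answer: -8290141/92275 ≈ -89.842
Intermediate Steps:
O = 2
B(r) = 25 (B(r) = (3 + 2)² = 5² = 25)
2959/(-3691) - 2226/B(10) = 2959/(-3691) - 2226/25 = 2959*(-1/3691) - 2226*1/25 = -2959/3691 - 2226/25 = -8290141/92275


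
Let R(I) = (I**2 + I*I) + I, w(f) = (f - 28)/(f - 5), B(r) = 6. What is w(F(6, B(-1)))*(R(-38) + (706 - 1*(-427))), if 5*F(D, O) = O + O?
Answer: 509824/13 ≈ 39217.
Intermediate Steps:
F(D, O) = 2*O/5 (F(D, O) = (O + O)/5 = (2*O)/5 = 2*O/5)
w(f) = (-28 + f)/(-5 + f)
R(I) = I + 2*I**2 (R(I) = (I**2 + I**2) + I = 2*I**2 + I = I + 2*I**2)
w(F(6, B(-1)))*(R(-38) + (706 - 1*(-427))) = ((-28 + (2/5)*6)/(-5 + (2/5)*6))*(-38*(1 + 2*(-38)) + (706 - 1*(-427))) = ((-28 + 12/5)/(-5 + 12/5))*(-38*(1 - 76) + (706 + 427)) = (-128/5/(-13/5))*(-38*(-75) + 1133) = (-5/13*(-128/5))*(2850 + 1133) = (128/13)*3983 = 509824/13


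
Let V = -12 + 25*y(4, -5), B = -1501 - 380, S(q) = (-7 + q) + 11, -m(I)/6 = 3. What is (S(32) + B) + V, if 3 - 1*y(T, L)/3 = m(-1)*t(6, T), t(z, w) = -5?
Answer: -8382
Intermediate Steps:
m(I) = -18 (m(I) = -6*3 = -18)
S(q) = 4 + q
B = -1881
y(T, L) = -261 (y(T, L) = 9 - (-54)*(-5) = 9 - 3*90 = 9 - 270 = -261)
V = -6537 (V = -12 + 25*(-261) = -12 - 6525 = -6537)
(S(32) + B) + V = ((4 + 32) - 1881) - 6537 = (36 - 1881) - 6537 = -1845 - 6537 = -8382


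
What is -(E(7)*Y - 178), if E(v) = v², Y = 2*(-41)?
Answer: 4196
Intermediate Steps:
Y = -82
-(E(7)*Y - 178) = -(7²*(-82) - 178) = -(49*(-82) - 178) = -(-4018 - 178) = -1*(-4196) = 4196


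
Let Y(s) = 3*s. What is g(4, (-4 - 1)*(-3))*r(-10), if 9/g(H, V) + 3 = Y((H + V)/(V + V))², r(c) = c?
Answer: -9000/61 ≈ -147.54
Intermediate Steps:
g(H, V) = 9/(-3 + 9*(H + V)²/(4*V²)) (g(H, V) = 9/(-3 + (3*((H + V)/(V + V)))²) = 9/(-3 + (3*((H + V)/((2*V))))²) = 9/(-3 + (3*((H + V)*(1/(2*V))))²) = 9/(-3 + (3*((H + V)/(2*V)))²) = 9/(-3 + (3*(H + V)/(2*V))²) = 9/(-3 + 9*(H + V)²/(4*V²)))
g(4, (-4 - 1)*(-3))*r(-10) = (12*((-4 - 1)*(-3))²/(-4*9*(-4 - 1)² + 3*(4 + (-4 - 1)*(-3))²))*(-10) = (12*(-5*(-3))²/(-4*(-5*(-3))² + 3*(4 - 5*(-3))²))*(-10) = (12*15²/(-4*15² + 3*(4 + 15)²))*(-10) = (12*225/(-4*225 + 3*19²))*(-10) = (12*225/(-900 + 3*361))*(-10) = (12*225/(-900 + 1083))*(-10) = (12*225/183)*(-10) = (12*225*(1/183))*(-10) = (900/61)*(-10) = -9000/61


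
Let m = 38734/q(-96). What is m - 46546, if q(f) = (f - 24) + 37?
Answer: -3902052/83 ≈ -47013.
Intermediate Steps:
q(f) = 13 + f (q(f) = (-24 + f) + 37 = 13 + f)
m = -38734/83 (m = 38734/(13 - 96) = 38734/(-83) = 38734*(-1/83) = -38734/83 ≈ -466.67)
m - 46546 = -38734/83 - 46546 = -3902052/83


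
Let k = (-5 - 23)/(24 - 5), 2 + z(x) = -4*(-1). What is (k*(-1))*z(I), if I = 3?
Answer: 56/19 ≈ 2.9474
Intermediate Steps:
z(x) = 2 (z(x) = -2 - 4*(-1) = -2 + 4 = 2)
k = -28/19 ≈ -1.4737
(k*(-1))*z(I) = -28/19*(-1)*2 = (28/19)*2 = 56/19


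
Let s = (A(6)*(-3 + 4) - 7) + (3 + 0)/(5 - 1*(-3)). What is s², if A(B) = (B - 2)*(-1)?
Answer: 7225/64 ≈ 112.89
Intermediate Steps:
A(B) = 2 - B (A(B) = (-2 + B)*(-1) = 2 - B)
s = -85/8 (s = ((2 - 1*6)*(-3 + 4) - 7) + (3 + 0)/(5 - 1*(-3)) = ((2 - 6)*1 - 7) + 3/(5 + 3) = (-4*1 - 7) + 3/8 = (-4 - 7) + 3*(⅛) = -11 + 3/8 = -85/8 ≈ -10.625)
s² = (-85/8)² = 7225/64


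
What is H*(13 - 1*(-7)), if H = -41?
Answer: -820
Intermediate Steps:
H*(13 - 1*(-7)) = -41*(13 - 1*(-7)) = -41*(13 + 7) = -41*20 = -820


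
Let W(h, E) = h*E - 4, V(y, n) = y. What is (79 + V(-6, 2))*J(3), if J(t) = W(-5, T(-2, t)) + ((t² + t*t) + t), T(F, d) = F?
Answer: 1971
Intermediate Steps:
W(h, E) = -4 + E*h (W(h, E) = E*h - 4 = -4 + E*h)
J(t) = 6 + t + 2*t² (J(t) = (-4 - 2*(-5)) + ((t² + t*t) + t) = (-4 + 10) + ((t² + t²) + t) = 6 + (2*t² + t) = 6 + (t + 2*t²) = 6 + t + 2*t²)
(79 + V(-6, 2))*J(3) = (79 - 6)*(6 + 3 + 2*3²) = 73*(6 + 3 + 2*9) = 73*(6 + 3 + 18) = 73*27 = 1971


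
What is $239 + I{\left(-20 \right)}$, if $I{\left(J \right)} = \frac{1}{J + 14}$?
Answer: $\frac{1433}{6} \approx 238.83$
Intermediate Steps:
$I{\left(J \right)} = \frac{1}{14 + J}$
$239 + I{\left(-20 \right)} = 239 + \frac{1}{14 - 20} = 239 + \frac{1}{-6} = 239 - \frac{1}{6} = \frac{1433}{6}$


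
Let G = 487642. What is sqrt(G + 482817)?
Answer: sqrt(970459) ≈ 985.12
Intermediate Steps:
sqrt(G + 482817) = sqrt(487642 + 482817) = sqrt(970459)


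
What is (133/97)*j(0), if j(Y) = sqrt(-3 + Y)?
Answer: 133*I*sqrt(3)/97 ≈ 2.3749*I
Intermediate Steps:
(133/97)*j(0) = (133/97)*sqrt(-3 + 0) = (133*(1/97))*sqrt(-3) = 133*(I*sqrt(3))/97 = 133*I*sqrt(3)/97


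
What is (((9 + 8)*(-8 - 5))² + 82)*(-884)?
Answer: -43247932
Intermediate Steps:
(((9 + 8)*(-8 - 5))² + 82)*(-884) = ((17*(-13))² + 82)*(-884) = ((-221)² + 82)*(-884) = (48841 + 82)*(-884) = 48923*(-884) = -43247932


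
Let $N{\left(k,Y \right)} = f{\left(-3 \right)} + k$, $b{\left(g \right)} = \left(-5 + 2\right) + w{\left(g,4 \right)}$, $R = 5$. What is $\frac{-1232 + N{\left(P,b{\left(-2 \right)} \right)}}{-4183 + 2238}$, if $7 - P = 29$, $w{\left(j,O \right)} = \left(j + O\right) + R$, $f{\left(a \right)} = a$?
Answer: $\frac{1257}{1945} \approx 0.64627$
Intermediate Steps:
$w{\left(j,O \right)} = 5 + O + j$ ($w{\left(j,O \right)} = \left(j + O\right) + 5 = \left(O + j\right) + 5 = 5 + O + j$)
$P = -22$ ($P = 7 - 29 = -22$)
$b{\left(g \right)} = 6 + g$ ($b{\left(g \right)} = \left(-5 + 2\right) + \left(5 + 4 + g\right) = -3 + \left(9 + g\right) = 6 + g$)
$N{\left(k,Y \right)} = -3 + k$
$\frac{-1232 + N{\left(P,b{\left(-2 \right)} \right)}}{-4183 + 2238} = \frac{-1232 - 25}{-4183 + 2238} = \frac{-1232 - 25}{-1945} = \left(-1257\right) \left(- \frac{1}{1945}\right) = \frac{1257}{1945}$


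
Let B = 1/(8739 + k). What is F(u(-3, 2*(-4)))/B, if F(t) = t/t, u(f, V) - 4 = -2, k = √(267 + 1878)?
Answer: 8739 + √2145 ≈ 8785.3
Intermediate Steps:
k = √2145 ≈ 46.314
u(f, V) = 2 (u(f, V) = 4 - 2 = 2)
F(t) = 1
B = 1/(8739 + √2145) ≈ 0.00011383
F(u(-3, 2*(-4)))/B = 1/(2913/25455992 - √2145/76367976)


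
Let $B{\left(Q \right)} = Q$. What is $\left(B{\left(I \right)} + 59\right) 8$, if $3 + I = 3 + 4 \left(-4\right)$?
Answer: $344$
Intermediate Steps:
$I = -16$ ($I = -3 + \left(3 + 4 \left(-4\right)\right) = -3 + \left(3 - 16\right) = -3 - 13 = -16$)
$\left(B{\left(I \right)} + 59\right) 8 = \left(-16 + 59\right) 8 = 43 \cdot 8 = 344$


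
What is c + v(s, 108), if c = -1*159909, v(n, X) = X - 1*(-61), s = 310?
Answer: -159740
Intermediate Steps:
v(n, X) = 61 + X (v(n, X) = X + 61 = 61 + X)
c = -159909
c + v(s, 108) = -159909 + (61 + 108) = -159909 + 169 = -159740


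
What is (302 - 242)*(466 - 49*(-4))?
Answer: 39720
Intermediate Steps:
(302 - 242)*(466 - 49*(-4)) = 60*(466 + 196) = 60*662 = 39720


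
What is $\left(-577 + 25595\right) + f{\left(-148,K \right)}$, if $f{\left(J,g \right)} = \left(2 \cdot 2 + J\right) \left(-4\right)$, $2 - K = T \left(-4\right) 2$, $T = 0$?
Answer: $25594$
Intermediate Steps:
$K = 2$ ($K = 2 - 0 \left(-4\right) 2 = 2 - 0 \cdot 2 = 2 - 0 = 2 + 0 = 2$)
$f{\left(J,g \right)} = -16 - 4 J$ ($f{\left(J,g \right)} = \left(4 + J\right) \left(-4\right) = -16 - 4 J$)
$\left(-577 + 25595\right) + f{\left(-148,K \right)} = \left(-577 + 25595\right) - -576 = 25018 + \left(-16 + 592\right) = 25018 + 576 = 25594$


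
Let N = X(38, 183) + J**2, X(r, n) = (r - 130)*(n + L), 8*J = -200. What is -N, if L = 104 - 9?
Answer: 24951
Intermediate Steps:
L = 95
J = -25 (J = (1/8)*(-200) = -25)
X(r, n) = (-130 + r)*(95 + n) (X(r, n) = (r - 130)*(n + 95) = (-130 + r)*(95 + n))
N = -24951 (N = (-12350 - 130*183 + 95*38 + 183*38) + (-25)**2 = (-12350 - 23790 + 3610 + 6954) + 625 = -25576 + 625 = -24951)
-N = -1*(-24951) = 24951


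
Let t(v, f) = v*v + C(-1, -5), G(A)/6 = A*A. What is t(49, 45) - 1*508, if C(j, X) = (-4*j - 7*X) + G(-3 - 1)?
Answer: 2028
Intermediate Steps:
G(A) = 6*A² (G(A) = 6*(A*A) = 6*A²)
C(j, X) = 96 - 7*X - 4*j (C(j, X) = (-4*j - 7*X) + 6*(-3 - 1)² = (-7*X - 4*j) + 6*(-4)² = (-7*X - 4*j) + 6*16 = (-7*X - 4*j) + 96 = 96 - 7*X - 4*j)
t(v, f) = 135 + v² (t(v, f) = v*v + (96 - 7*(-5) - 4*(-1)) = v² + (96 + 35 + 4) = v² + 135 = 135 + v²)
t(49, 45) - 1*508 = (135 + 49²) - 1*508 = (135 + 2401) - 508 = 2536 - 508 = 2028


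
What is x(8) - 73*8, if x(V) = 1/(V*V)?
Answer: -37375/64 ≈ -583.98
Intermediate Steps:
x(V) = V⁻²
x(8) - 73*8 = 8⁻² - 73*8 = 1/64 - 584 = -37375/64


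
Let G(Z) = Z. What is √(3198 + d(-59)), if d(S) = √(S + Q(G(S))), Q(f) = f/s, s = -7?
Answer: √(156702 + 7*I*√2478)/7 ≈ 56.551 + 0.062876*I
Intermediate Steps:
Q(f) = -f/7 (Q(f) = f/(-7) = f*(-⅐) = -f/7)
d(S) = √42*√S/7 (d(S) = √(S - S/7) = √(6*S/7) = √42*√S/7)
√(3198 + d(-59)) = √(3198 + √42*√(-59)/7) = √(3198 + √42*(I*√59)/7) = √(3198 + I*√2478/7)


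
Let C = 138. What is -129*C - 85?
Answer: -17887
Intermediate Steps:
-129*C - 85 = -129*138 - 85 = -17802 - 85 = -17887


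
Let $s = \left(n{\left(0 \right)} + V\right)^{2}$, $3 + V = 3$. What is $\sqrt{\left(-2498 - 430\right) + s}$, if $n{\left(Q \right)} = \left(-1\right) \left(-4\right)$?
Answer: $4 i \sqrt{182} \approx 53.963 i$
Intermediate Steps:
$n{\left(Q \right)} = 4$
$V = 0$ ($V = -3 + 3 = 0$)
$s = 16$ ($s = \left(4 + 0\right)^{2} = 4^{2} = 16$)
$\sqrt{\left(-2498 - 430\right) + s} = \sqrt{\left(-2498 - 430\right) + 16} = \sqrt{-2928 + 16} = \sqrt{-2912} = 4 i \sqrt{182}$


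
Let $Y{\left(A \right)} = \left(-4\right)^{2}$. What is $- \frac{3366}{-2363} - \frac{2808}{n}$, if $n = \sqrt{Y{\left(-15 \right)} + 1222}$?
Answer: $\frac{198}{139} - \frac{1404 \sqrt{1238}}{619} \approx -78.382$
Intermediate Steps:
$Y{\left(A \right)} = 16$
$n = \sqrt{1238}$ ($n = \sqrt{16 + 1222} = \sqrt{1238} \approx 35.185$)
$- \frac{3366}{-2363} - \frac{2808}{n} = - \frac{3366}{-2363} - \frac{2808}{\sqrt{1238}} = \left(-3366\right) \left(- \frac{1}{2363}\right) - 2808 \frac{\sqrt{1238}}{1238} = \frac{198}{139} - \frac{1404 \sqrt{1238}}{619}$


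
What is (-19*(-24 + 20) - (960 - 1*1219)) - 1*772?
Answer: -437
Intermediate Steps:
(-19*(-24 + 20) - (960 - 1*1219)) - 1*772 = (-19*(-4) - (960 - 1219)) - 772 = (76 - 1*(-259)) - 772 = (76 + 259) - 772 = 335 - 772 = -437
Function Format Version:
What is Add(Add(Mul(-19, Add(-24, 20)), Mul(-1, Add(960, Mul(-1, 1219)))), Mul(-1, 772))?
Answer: -437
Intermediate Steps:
Add(Add(Mul(-19, Add(-24, 20)), Mul(-1, Add(960, Mul(-1, 1219)))), Mul(-1, 772)) = Add(Add(Mul(-19, -4), Mul(-1, Add(960, -1219))), -772) = Add(Add(76, Mul(-1, -259)), -772) = Add(Add(76, 259), -772) = Add(335, -772) = -437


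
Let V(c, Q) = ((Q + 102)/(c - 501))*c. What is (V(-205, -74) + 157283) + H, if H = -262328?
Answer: -37078015/353 ≈ -1.0504e+5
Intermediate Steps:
V(c, Q) = c*(102 + Q)/(-501 + c) (V(c, Q) = ((102 + Q)/(-501 + c))*c = c*(102 + Q)/(-501 + c))
(V(-205, -74) + 157283) + H = (-205*(102 - 74)/(-501 - 205) + 157283) - 262328 = (-205*28/(-706) + 157283) - 262328 = (-205*(-1/706)*28 + 157283) - 262328 = (2870/353 + 157283) - 262328 = 55523769/353 - 262328 = -37078015/353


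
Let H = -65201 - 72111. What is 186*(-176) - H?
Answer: 104576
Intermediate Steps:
H = -137312
186*(-176) - H = 186*(-176) - 1*(-137312) = -32736 + 137312 = 104576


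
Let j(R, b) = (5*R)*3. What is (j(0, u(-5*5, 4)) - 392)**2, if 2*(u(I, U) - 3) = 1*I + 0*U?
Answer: 153664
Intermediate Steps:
u(I, U) = 3 + I/2 (u(I, U) = 3 + (1*I + 0*U)/2 = 3 + (I + 0)/2 = 3 + I/2)
j(R, b) = 15*R
(j(0, u(-5*5, 4)) - 392)**2 = (15*0 - 392)**2 = (0 - 392)**2 = (-392)**2 = 153664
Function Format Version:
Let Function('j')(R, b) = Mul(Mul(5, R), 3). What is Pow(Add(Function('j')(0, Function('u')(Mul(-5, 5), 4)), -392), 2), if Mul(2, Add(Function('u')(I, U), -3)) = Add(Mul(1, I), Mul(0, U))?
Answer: 153664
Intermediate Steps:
Function('u')(I, U) = Add(3, Mul(Rational(1, 2), I)) (Function('u')(I, U) = Add(3, Mul(Rational(1, 2), Add(Mul(1, I), Mul(0, U)))) = Add(3, Mul(Rational(1, 2), Add(I, 0))) = Add(3, Mul(Rational(1, 2), I)))
Function('j')(R, b) = Mul(15, R)
Pow(Add(Function('j')(0, Function('u')(Mul(-5, 5), 4)), -392), 2) = Pow(Add(Mul(15, 0), -392), 2) = Pow(Add(0, -392), 2) = Pow(-392, 2) = 153664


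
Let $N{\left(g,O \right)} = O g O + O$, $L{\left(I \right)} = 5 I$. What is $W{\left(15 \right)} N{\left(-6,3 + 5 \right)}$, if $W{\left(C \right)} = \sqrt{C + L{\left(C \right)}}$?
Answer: $- 1128 \sqrt{10} \approx -3567.1$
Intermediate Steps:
$W{\left(C \right)} = \sqrt{6} \sqrt{C}$ ($W{\left(C \right)} = \sqrt{C + 5 C} = \sqrt{6 C} = \sqrt{6} \sqrt{C}$)
$N{\left(g,O \right)} = O + g O^{2}$ ($N{\left(g,O \right)} = g O^{2} + O = O + g O^{2}$)
$W{\left(15 \right)} N{\left(-6,3 + 5 \right)} = \sqrt{6} \sqrt{15} \left(3 + 5\right) \left(1 + \left(3 + 5\right) \left(-6\right)\right) = 3 \sqrt{10} \cdot 8 \left(1 + 8 \left(-6\right)\right) = 3 \sqrt{10} \cdot 8 \left(1 - 48\right) = 3 \sqrt{10} \cdot 8 \left(-47\right) = 3 \sqrt{10} \left(-376\right) = - 1128 \sqrt{10}$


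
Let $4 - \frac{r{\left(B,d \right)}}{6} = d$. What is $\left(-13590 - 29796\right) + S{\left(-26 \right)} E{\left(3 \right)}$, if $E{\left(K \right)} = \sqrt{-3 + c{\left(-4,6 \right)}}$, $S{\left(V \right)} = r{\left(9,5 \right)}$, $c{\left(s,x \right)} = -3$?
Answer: $-43386 - 6 i \sqrt{6} \approx -43386.0 - 14.697 i$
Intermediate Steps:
$r{\left(B,d \right)} = 24 - 6 d$
$S{\left(V \right)} = -6$ ($S{\left(V \right)} = 24 - 30 = -6$)
$E{\left(K \right)} = i \sqrt{6}$ ($E{\left(K \right)} = \sqrt{-3 - 3} = \sqrt{-6} = i \sqrt{6}$)
$\left(-13590 - 29796\right) + S{\left(-26 \right)} E{\left(3 \right)} = \left(-13590 - 29796\right) - 6 i \sqrt{6} = -43386 - 6 i \sqrt{6}$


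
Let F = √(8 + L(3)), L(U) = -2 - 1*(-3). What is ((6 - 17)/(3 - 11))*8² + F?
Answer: 91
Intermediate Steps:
L(U) = 1 (L(U) = -2 + 3 = 1)
F = 3 (F = √(8 + 1) = √9 = 3)
((6 - 17)/(3 - 11))*8² + F = ((6 - 17)/(3 - 11))*8² + 3 = -11/(-8)*64 + 3 = -11*(-⅛)*64 + 3 = (11/8)*64 + 3 = 88 + 3 = 91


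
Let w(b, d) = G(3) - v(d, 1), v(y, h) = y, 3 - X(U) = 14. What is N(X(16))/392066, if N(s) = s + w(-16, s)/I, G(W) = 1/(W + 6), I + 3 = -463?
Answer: -23117/822162402 ≈ -2.8117e-5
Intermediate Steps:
X(U) = -11 (X(U) = 3 - 1*14 = 3 - 14 = -11)
I = -466 (I = -3 - 463 = -466)
G(W) = 1/(6 + W)
w(b, d) = 1/9 - d (w(b, d) = 1/(6 + 3) - d = 1/9 - d)
N(s) = -1/4194 + 467*s/466 (N(s) = s + (1/9 - s)/(-466) = s + (1/9 - s)*(-1/466) = s + (-1/4194 + s/466) = -1/4194 + 467*s/466)
N(X(16))/392066 = (-1/4194 + (467/466)*(-11))/392066 = (-1/4194 - 5137/466)*(1/392066) = -23117/2097*1/392066 = -23117/822162402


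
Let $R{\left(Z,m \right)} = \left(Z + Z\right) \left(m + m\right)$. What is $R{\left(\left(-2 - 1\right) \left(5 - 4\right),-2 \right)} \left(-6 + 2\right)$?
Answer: $-96$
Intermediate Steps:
$R{\left(Z,m \right)} = 4 Z m$ ($R{\left(Z,m \right)} = 2 Z 2 m = 4 Z m$)
$R{\left(\left(-2 - 1\right) \left(5 - 4\right),-2 \right)} \left(-6 + 2\right) = 4 \left(-2 - 1\right) \left(5 - 4\right) \left(-2\right) \left(-6 + 2\right) = 4 \left(\left(-3\right) 1\right) \left(-2\right) \left(-4\right) = 4 \left(-3\right) \left(-2\right) \left(-4\right) = 24 \left(-4\right) = -96$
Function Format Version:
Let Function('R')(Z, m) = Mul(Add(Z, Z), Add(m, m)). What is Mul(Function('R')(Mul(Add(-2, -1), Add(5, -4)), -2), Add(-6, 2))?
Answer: -96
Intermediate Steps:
Function('R')(Z, m) = Mul(4, Z, m) (Function('R')(Z, m) = Mul(Mul(2, Z), Mul(2, m)) = Mul(4, Z, m))
Mul(Function('R')(Mul(Add(-2, -1), Add(5, -4)), -2), Add(-6, 2)) = Mul(Mul(4, Mul(Add(-2, -1), Add(5, -4)), -2), Add(-6, 2)) = Mul(Mul(4, Mul(-3, 1), -2), -4) = Mul(Mul(4, -3, -2), -4) = Mul(24, -4) = -96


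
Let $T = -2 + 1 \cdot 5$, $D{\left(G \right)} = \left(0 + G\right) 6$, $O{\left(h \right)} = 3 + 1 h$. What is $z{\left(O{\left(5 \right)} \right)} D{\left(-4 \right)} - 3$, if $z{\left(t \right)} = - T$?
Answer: $69$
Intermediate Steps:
$O{\left(h \right)} = 3 + h$
$D{\left(G \right)} = 6 G$ ($D{\left(G \right)} = G 6 = 6 G$)
$T = 3$ ($T = -2 + 5 = 3$)
$z{\left(t \right)} = -3$ ($z{\left(t \right)} = \left(-1\right) 3 = -3$)
$z{\left(O{\left(5 \right)} \right)} D{\left(-4 \right)} - 3 = - 3 \cdot 6 \left(-4\right) - 3 = \left(-3\right) \left(-24\right) - 3 = 72 - 3 = 69$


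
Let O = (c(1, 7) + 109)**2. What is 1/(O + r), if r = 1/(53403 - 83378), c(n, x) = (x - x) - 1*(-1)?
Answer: 29975/362697499 ≈ 8.2645e-5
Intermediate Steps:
c(n, x) = 1 (c(n, x) = 0 + 1 = 1)
r = -1/29975 (r = 1/(-29975) = -1/29975 ≈ -3.3361e-5)
O = 12100 (O = (1 + 109)**2 = 110**2 = 12100)
1/(O + r) = 1/(12100 - 1/29975) = 1/(362697499/29975) = 29975/362697499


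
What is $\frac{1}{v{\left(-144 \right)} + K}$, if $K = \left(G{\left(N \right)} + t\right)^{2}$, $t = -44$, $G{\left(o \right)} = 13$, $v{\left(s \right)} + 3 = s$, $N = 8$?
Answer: $\frac{1}{814} \approx 0.0012285$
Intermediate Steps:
$v{\left(s \right)} = -3 + s$
$K = 961$ ($K = \left(13 - 44\right)^{2} = \left(-31\right)^{2} = 961$)
$\frac{1}{v{\left(-144 \right)} + K} = \frac{1}{\left(-3 - 144\right) + 961} = \frac{1}{-147 + 961} = \frac{1}{814}$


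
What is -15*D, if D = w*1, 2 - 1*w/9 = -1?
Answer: -405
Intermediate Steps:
w = 27 (w = 18 - 9*(-1) = 18 + 9 = 27)
D = 27 (D = 27*1 = 27)
-15*D = -15*27 = -405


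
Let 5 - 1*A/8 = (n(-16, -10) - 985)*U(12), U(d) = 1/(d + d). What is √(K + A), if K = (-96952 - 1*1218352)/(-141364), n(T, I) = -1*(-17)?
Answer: √4181280578178/106023 ≈ 19.287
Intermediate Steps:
n(T, I) = 17
U(d) = 1/(2*d)
A = 1088/3 (A = 40 - 8*(17 - 985)*(½)/12 = 40 - (-7744)*(½)*(1/12) = 40 - (-7744)/24 = 40 - 8*(-121/3) = 40 + 968/3 = 1088/3 ≈ 362.67)
K = 328826/35341 (K = (-96952 - 1218352)*(-1/141364) = -1315304*(-1/141364) = 328826/35341 ≈ 9.3044)
√(K + A) = √(328826/35341 + 1088/3) = √(39437486/106023) = √4181280578178/106023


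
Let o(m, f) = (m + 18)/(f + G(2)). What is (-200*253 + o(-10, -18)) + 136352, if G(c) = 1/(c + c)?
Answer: 6088360/71 ≈ 85752.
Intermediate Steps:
G(c) = 1/(2*c)
o(m, f) = (18 + m)/(¼ + f) (o(m, f) = (m + 18)/(f + (½)/2) = (18 + m)/(f + (½)*(½)) = (18 + m)/(f + ¼) = (18 + m)/(¼ + f))
(-200*253 + o(-10, -18)) + 136352 = (-200*253 + 4*(18 - 10)/(1 + 4*(-18))) + 136352 = (-50600 + 4*8/(1 - 72)) + 136352 = (-50600 + 4*8/(-71)) + 136352 = (-50600 + 4*(-1/71)*8) + 136352 = (-50600 - 32/71) + 136352 = -3592632/71 + 136352 = 6088360/71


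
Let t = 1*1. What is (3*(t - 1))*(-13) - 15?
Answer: -15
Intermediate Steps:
t = 1
(3*(t - 1))*(-13) - 15 = (3*(1 - 1))*(-13) - 15 = (3*0)*(-13) - 15 = 0*(-13) - 15 = 0 - 15 = -15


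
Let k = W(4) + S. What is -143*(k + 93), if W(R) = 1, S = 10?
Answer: -14872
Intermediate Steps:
k = 11 (k = 1 + 10 = 11)
-143*(k + 93) = -143*(11 + 93) = -143*104 = -14872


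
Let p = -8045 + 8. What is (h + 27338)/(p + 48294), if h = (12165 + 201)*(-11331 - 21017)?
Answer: -399988030/40257 ≈ -9935.9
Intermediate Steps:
p = -8037
h = -400015368 (h = 12366*(-32348) = -400015368)
(h + 27338)/(p + 48294) = (-400015368 + 27338)/(-8037 + 48294) = -399988030/40257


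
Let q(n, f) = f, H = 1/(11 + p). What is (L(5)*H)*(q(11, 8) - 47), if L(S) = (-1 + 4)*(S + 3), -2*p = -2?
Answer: -78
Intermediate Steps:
p = 1 (p = -½*(-2) = 1)
H = 1/12 (H = 1/(11 + 1) = 1/12 ≈ 0.083333)
L(S) = 9 + 3*S (L(S) = 3*(3 + S) = 9 + 3*S)
(L(5)*H)*(q(11, 8) - 47) = ((9 + 3*5)*(1/12))*(8 - 47) = ((9 + 15)*(1/12))*(-39) = (24*(1/12))*(-39) = 2*(-39) = -78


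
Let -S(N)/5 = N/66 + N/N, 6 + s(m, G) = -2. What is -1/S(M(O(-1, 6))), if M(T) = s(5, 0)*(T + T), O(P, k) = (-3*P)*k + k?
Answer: -11/265 ≈ -0.041509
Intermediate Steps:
O(P, k) = k - 3*P*k (O(P, k) = -3*P*k + k = k - 3*P*k)
s(m, G) = -8 (s(m, G) = -6 - 2 = -8)
M(T) = -16*T (M(T) = -8*(T + T) = -16*T)
S(N) = -5 - 5*N/66 (S(N) = -5*(N/66 + N/N) = -5*(N*(1/66) + 1) = -5*(N/66 + 1) = -5*(1 + N/66) = -5 - 5*N/66)
-1/S(M(O(-1, 6))) = -1/(-5 - (-40)*6*(1 - 3*(-1))/33) = -1/(-5 - (-40)*6*(1 + 3)/33) = -1/(-5 - (-40)*6*4/33) = -1/(-5 - (-40)*24/33) = -1/(-5 - 5/66*(-384)) = -1/(-5 + 320/11) = -1/265/11 = -1*11/265 = -11/265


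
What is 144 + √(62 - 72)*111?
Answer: 144 + 111*I*√10 ≈ 144.0 + 351.01*I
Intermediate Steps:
144 + √(62 - 72)*111 = 144 + √(-10)*111 = 144 + (I*√10)*111 = 144 + 111*I*√10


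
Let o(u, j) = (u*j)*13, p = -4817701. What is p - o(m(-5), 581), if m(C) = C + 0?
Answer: -4779936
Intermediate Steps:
m(C) = C
o(u, j) = 13*j*u (o(u, j) = (j*u)*13 = 13*j*u)
p - o(m(-5), 581) = -4817701 - 13*581*(-5) = -4817701 - 1*(-37765) = -4817701 + 37765 = -4779936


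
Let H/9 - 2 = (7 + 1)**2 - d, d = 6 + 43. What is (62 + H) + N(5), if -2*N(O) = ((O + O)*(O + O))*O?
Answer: -35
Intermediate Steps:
d = 49
N(O) = -2*O**3 (N(O) = -(O + O)*(O + O)*O/2 = -(2*O)*(2*O)*O/2 = -4*O**2*O/2 = -2*O**3)
H = 153 (H = 18 + 9*((7 + 1)**2 - 1*49) = 18 + 9*(8**2 - 49) = 18 + 9*(64 - 49) = 18 + 9*15 = 18 + 135 = 153)
(62 + H) + N(5) = (62 + 153) - 2*5**3 = 215 - 2*125 = 215 - 250 = -35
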